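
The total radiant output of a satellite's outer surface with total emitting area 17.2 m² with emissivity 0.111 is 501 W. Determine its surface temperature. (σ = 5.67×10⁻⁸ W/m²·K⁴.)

From P = εσAT⁴, T = (P / εσA)^(1/4) = (501 / (0.111 × 5.67×10⁻⁸ × 17.2))^(1/4).
T = (4.63×10^9)^(1/4) = 261 K.

T ≈ 261 K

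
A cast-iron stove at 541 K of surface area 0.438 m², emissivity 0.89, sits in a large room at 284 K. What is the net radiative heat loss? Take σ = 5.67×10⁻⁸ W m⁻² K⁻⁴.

Q = εσA(T⁴ − T_s⁴). T⁴ − T_s⁴ = (541)⁴ − (284)⁴ = 8.57×10^10 − 6.51×10^9 = 7.92×10^10 K⁴.
Q = 0.89 × 5.67×10⁻⁸ × 0.438 × 7.92×10^10 = 1750 W.

Q ≈ 1750 W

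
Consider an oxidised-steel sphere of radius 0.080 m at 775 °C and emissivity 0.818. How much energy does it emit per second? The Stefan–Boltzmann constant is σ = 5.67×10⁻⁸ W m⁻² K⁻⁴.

P ≈ 4500 W

A = 4πr² = 4π × (0.080)² = 0.0804 m².
775 °C = 1048 K.
P = εσAT⁴ = 0.818 × 5.67×10⁻⁸ × 0.0804 × (1048)⁴ = 0.818 × 5.67×10⁻⁸ × 0.0804 × 1.21×10^12.
P = 4500 W.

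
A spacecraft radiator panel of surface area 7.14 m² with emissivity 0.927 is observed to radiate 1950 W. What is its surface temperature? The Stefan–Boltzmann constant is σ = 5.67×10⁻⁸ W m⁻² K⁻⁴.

T ≈ 268 K

From P = εσAT⁴, T = (P / εσA)^(1/4) = (1950 / (0.927 × 5.67×10⁻⁸ × 7.14))^(1/4).
T = (5.20×10^9)^(1/4) = 268 K.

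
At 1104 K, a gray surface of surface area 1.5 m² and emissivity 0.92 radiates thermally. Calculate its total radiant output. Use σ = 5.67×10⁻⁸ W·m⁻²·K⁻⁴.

Stefan–Boltzmann: P = εσAT⁴ = 0.92 × 5.67×10⁻⁸ × 1.50 × (1104)⁴ = 0.92 × 5.67×10⁻⁸ × 1.50 × 1.49×10^12.
P = 1.16×10^5 W.

P ≈ 1.16×10^5 W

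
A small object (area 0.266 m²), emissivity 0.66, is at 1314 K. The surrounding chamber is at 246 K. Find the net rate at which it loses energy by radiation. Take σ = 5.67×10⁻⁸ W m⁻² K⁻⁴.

Q ≈ 29600 W

Q = εσA(T⁴ − T_s⁴). T⁴ − T_s⁴ = (1314)⁴ − (246)⁴ = 2.98×10^12 − 3.66×10^9 = 2.98×10^12 K⁴.
Q = 0.66 × 5.67×10⁻⁸ × 0.266 × 2.98×10^12 = 29600 W.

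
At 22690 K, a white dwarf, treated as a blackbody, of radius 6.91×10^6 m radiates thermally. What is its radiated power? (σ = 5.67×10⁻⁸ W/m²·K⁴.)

A = 4πr² = 4π × (6.91×10^6)² = 6.00×10^14 m².
P = σAT⁴ = 5.67×10⁻⁸ × 6.00×10^14 × (22690)⁴ = 5.67×10⁻⁸ × 6.00×10^14 × 2.65×10^17.
P = 9.02×10^24 W.

P ≈ 9.02×10^24 W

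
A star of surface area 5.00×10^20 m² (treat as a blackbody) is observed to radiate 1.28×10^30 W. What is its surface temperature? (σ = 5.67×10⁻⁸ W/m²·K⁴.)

T ≈ 14600 K

From P = σAT⁴, T = (P / σA)^(1/4) = (1.28×10^30 / (5.67×10⁻⁸ × 5.00×10^20))^(1/4).
T = (4.51×10^16)^(1/4) = 14600 K.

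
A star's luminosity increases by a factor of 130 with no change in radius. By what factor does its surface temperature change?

factor ≈ 3.38

P ∝ T⁴ ⇒ T ∝ P^(1/4), so T scales by (130)^(1/4) = 3.38.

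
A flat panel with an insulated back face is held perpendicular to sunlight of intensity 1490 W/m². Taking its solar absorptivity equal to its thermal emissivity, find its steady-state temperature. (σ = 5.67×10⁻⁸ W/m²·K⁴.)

T ≈ 403 K

Absorbed flux αS = emitted flux εσT⁴ (one radiating face); with α = ε, T = (S/σ)^(1/4).
T = (1490 / 5.67×10⁻⁸)^(1/4) = (2.63×10^10)^(1/4).
T = 403 K.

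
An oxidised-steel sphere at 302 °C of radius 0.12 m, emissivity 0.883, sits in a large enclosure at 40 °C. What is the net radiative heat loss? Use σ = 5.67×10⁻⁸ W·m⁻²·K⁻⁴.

Q ≈ 903 W

A = 4πr² = 4π × (0.12)² = 0.181 m².
Convert: 302 °C = 575 K; 40 °C = 313 K.
Q = εσA(T⁴ − T_s⁴). T⁴ − T_s⁴ = (575)⁴ − (313)⁴ = 1.09×10^11 − 9.60×10^9 = 9.97×10^10 K⁴.
Q = 0.883 × 5.67×10⁻⁸ × 0.181 × 9.97×10^10 = 903 W.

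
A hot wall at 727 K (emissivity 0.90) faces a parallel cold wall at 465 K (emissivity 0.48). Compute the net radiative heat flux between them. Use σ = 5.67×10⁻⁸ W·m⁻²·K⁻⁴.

q ≈ 6010 W/m²

For two large parallel gray plates, q = σ(T₁⁴ − T₂⁴) / (1/ε₁ + 1/ε₂ − 1).
1/ε₁ + 1/ε₂ − 1 = 1/0.90 + 1/0.48 − 1 = 2.194.
T₁⁴ − T₂⁴ = 2.79×10^11 − 4.68×10^10 = 2.33×10^11 K⁴.
q = 5.67×10⁻⁸ × 2.33×10^11 / 2.194 = 6010 W/m².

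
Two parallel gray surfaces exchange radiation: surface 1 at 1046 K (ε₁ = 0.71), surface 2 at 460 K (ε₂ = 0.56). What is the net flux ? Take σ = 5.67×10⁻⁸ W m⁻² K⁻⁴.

For two large parallel gray plates, q = σ(T₁⁴ − T₂⁴) / (1/ε₁ + 1/ε₂ − 1).
1/ε₁ + 1/ε₂ − 1 = 1/0.71 + 1/0.56 − 1 = 2.194.
T₁⁴ − T₂⁴ = 1.20×10^12 − 4.48×10^10 = 1.15×10^12 K⁴.
q = 5.67×10⁻⁸ × 1.15×10^12 / 2.194 = 29800 W/m².

q ≈ 29800 W/m²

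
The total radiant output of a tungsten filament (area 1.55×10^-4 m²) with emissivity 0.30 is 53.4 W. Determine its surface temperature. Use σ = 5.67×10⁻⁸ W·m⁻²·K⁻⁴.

From P = εσAT⁴, T = (P / εσA)^(1/4) = (53.4 / (0.30 × 5.67×10⁻⁸ × 1.55×10^-4))^(1/4).
T = (2.03×10^13)^(1/4) = 2120 K.

T ≈ 2120 K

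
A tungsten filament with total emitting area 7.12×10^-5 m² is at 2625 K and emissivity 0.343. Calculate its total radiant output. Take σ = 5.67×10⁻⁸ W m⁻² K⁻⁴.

P ≈ 65.7 W

P = εσAT⁴ = 0.343 × 5.67×10⁻⁸ × 7.12×10^-5 × (2625)⁴ = 0.343 × 5.67×10⁻⁸ × 7.12×10^-5 × 4.75×10^13.
P = 65.7 W.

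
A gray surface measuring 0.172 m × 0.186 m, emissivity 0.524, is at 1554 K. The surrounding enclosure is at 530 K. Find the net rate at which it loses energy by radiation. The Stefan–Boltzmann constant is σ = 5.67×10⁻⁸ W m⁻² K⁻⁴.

Q ≈ 5470 W

A = 0.172 × 0.186 = 0.0320 m².
Q = εσA(T⁴ − T_s⁴). T⁴ − T_s⁴ = (1554)⁴ − (530)⁴ = 5.83×10^12 − 7.89×10^10 = 5.75×10^12 K⁴.
Q = 0.524 × 5.67×10⁻⁸ × 0.0320 × 5.75×10^12 = 5470 W.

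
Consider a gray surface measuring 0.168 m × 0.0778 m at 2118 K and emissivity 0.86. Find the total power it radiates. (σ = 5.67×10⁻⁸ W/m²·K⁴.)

P ≈ 12800 W

A = 0.168 × 0.0778 = 0.0131 m².
P = εσAT⁴ = 0.86 × 5.67×10⁻⁸ × 0.0131 × (2118)⁴ = 0.86 × 5.67×10⁻⁸ × 0.0131 × 2.01×10^13.
P = 12800 W.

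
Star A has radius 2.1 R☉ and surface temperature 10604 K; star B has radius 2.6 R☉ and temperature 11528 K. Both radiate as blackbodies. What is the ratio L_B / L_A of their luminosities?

L = 4πR²σT⁴ ∝ R²T⁴, so L_B/L_A = (2.6/2.1)² × (11528/10604)⁴ = 1.53 × 1.40 = 2.14.

L_B/L_A ≈ 2.14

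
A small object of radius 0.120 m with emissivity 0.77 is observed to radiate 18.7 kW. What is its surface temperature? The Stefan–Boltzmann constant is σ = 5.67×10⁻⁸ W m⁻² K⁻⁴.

A = 4πr² = 4π × (0.120)² = 0.181 m².
From P = εσAT⁴, T = (P / εσA)^(1/4) = (18700 / (0.77 × 5.67×10⁻⁸ × 0.181))^(1/4).
T = (2.37×10^12)^(1/4) = 1240 K.

T ≈ 1240 K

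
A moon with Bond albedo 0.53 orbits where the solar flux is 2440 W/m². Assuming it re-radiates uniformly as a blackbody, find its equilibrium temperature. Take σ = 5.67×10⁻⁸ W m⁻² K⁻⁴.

T ≈ 267 K

Power absorbed = (1−a)S·πR²; power emitted = 4πR²σT⁴. Equating and cancelling πR²:
T = ((1−a)S / 4σ)^(1/4) = (1150 / (4 × 5.67×10⁻⁸))^(1/4) = (5.06×10^9)^(1/4).
T = 267 K.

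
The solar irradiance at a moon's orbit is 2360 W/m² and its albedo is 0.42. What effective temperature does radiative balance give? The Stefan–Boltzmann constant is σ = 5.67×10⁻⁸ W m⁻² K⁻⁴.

Power absorbed = (1−a)S·πR²; power emitted = 4πR²σT⁴. Equating and cancelling πR²:
T = ((1−a)S / 4σ)^(1/4) = (1370 / (4 × 5.67×10⁻⁸))^(1/4) = (6.04×10^9)^(1/4).
T = 279 K.

T ≈ 279 K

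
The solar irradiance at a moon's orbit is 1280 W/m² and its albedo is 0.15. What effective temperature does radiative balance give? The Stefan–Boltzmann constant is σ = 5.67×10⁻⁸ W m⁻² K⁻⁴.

T ≈ 263 K

Power absorbed = (1−a)S·πR²; power emitted = 4πR²σT⁴. Equating and cancelling πR²:
T = ((1−a)S / 4σ)^(1/4) = (1090 / (4 × 5.67×10⁻⁸))^(1/4) = (4.80×10^9)^(1/4).
T = 263 K.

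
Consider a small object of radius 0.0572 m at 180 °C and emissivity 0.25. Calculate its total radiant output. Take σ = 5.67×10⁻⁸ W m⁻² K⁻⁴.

A = 4πr² = 4π × (0.0572)² = 0.0411 m².
180 °C = 453 K.
P = εσAT⁴ = 0.25 × 5.67×10⁻⁸ × 0.0411 × (453)⁴ = 0.25 × 5.67×10⁻⁸ × 0.0411 × 4.21×10^10.
P = 24.5 W.

P ≈ 24.5 W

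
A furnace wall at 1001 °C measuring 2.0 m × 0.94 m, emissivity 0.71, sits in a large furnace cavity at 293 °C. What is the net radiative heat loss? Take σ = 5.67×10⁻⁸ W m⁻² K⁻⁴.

A = 2.0 × 0.94 = 1.88 m².
Convert: 1001 °C = 1274 K; 293 °C = 566 K.
Q = εσA(T⁴ − T_s⁴). T⁴ − T_s⁴ = (1274)⁴ − (566)⁴ = 2.63×10^12 − 1.03×10^11 = 2.53×10^12 K⁴.
Q = 0.71 × 5.67×10⁻⁸ × 1.88 × 2.53×10^12 = 1.92×10^5 W.

Q ≈ 1.92×10^5 W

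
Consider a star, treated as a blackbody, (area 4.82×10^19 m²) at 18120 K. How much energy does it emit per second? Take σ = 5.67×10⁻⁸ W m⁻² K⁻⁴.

P = σAT⁴ = 5.67×10⁻⁸ × 4.82×10^19 × (18120)⁴ = 5.67×10⁻⁸ × 4.82×10^19 × 1.08×10^17.
P = 2.95×10^29 W.

P ≈ 2.95×10^29 W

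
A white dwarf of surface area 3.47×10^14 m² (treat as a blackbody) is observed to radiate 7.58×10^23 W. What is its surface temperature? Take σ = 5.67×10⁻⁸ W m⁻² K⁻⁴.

T ≈ 14000 K

From P = σAT⁴, T = (P / σA)^(1/4) = (7.58×10^23 / (5.67×10⁻⁸ × 3.47×10^14))^(1/4).
T = (3.85×10^16)^(1/4) = 14000 K.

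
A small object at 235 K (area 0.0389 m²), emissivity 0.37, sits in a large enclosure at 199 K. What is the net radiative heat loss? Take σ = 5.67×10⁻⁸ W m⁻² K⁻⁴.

Q = εσA(T⁴ − T_s⁴). T⁴ − T_s⁴ = (235)⁴ − (199)⁴ = 3.05×10^9 − 1.57×10^9 = 1.48×10^9 K⁴.
Q = 0.37 × 5.67×10⁻⁸ × 0.0389 × 1.48×10^9 = 1.21 W.

Q ≈ 1.21 W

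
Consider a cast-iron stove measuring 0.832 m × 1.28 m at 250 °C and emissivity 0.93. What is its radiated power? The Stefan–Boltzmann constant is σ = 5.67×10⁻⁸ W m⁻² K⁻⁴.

A = 0.832 × 1.28 = 1.06 m².
250 °C = 523 K.
P = εσAT⁴ = 0.93 × 5.67×10⁻⁸ × 1.06 × (523)⁴ = 0.93 × 5.67×10⁻⁸ × 1.06 × 7.48×10^10.
P = 4200 W.

P ≈ 4200 W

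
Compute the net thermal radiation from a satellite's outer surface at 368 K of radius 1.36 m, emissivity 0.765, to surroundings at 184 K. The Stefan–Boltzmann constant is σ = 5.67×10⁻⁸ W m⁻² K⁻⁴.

Q ≈ 17300 W

A = 4πr² = 4π × (1.36)² = 23.2 m².
Q = εσA(T⁴ − T_s⁴). T⁴ − T_s⁴ = (368)⁴ − (184)⁴ = 1.83×10^10 − 1.15×10^9 = 1.72×10^10 K⁴.
Q = 0.765 × 5.67×10⁻⁸ × 23.2 × 1.72×10^10 = 17300 W.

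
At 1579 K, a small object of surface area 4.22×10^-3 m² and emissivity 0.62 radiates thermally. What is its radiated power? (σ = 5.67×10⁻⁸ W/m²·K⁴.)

P ≈ 922 W

P = εσAT⁴ = 0.62 × 5.67×10⁻⁸ × 4.22×10^-3 × (1579)⁴ = 0.62 × 5.67×10⁻⁸ × 4.22×10^-3 × 6.22×10^12.
P = 922 W.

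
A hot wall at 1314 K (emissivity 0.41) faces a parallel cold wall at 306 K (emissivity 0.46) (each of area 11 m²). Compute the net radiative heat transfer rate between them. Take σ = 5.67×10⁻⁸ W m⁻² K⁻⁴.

Q ≈ 5.13×10^5 W

For two large parallel gray plates, q = σ(T₁⁴ − T₂⁴) / (1/ε₁ + 1/ε₂ − 1).
1/ε₁ + 1/ε₂ − 1 = 1/0.41 + 1/0.46 − 1 = 3.613.
T₁⁴ − T₂⁴ = 2.98×10^12 − 8.77×10^9 = 2.97×10^12 K⁴.
q = 5.67×10⁻⁸ × 2.97×10^12 / 3.613 = 46600 W/m².
Q = q·A = 46600 × 11 = 5.13×10^5 W.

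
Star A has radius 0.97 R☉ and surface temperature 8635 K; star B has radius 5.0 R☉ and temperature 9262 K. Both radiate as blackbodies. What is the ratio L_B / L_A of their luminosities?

L_B/L_A ≈ 35.2

L = 4πR²σT⁴ ∝ R²T⁴, so L_B/L_A = (5.0/0.97)² × (9262/8635)⁴ = 26.6 × 1.32 = 35.2.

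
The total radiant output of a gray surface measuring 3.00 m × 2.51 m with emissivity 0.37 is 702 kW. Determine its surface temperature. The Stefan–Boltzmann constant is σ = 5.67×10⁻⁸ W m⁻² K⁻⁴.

A = 3.00 × 2.51 = 7.53 m².
From P = εσAT⁴, T = (P / εσA)^(1/4) = (7.02×10^5 / (0.37 × 5.67×10⁻⁸ × 7.53))^(1/4).
T = (4.44×10^12)^(1/4) = 1450 K.

T ≈ 1450 K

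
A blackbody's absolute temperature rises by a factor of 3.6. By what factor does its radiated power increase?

factor ≈ 168

P ∝ T⁴, so the power scales as (3.6)⁴ = 168.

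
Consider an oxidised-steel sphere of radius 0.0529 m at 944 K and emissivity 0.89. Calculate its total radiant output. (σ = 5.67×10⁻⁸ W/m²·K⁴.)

A = 4πr² = 4π × (0.0529)² = 0.0352 m².
P = εσAT⁴ = 0.89 × 5.67×10⁻⁸ × 0.0352 × (944)⁴ = 0.89 × 5.67×10⁻⁸ × 0.0352 × 7.94×10^11.
P = 1410 W.

P ≈ 1410 W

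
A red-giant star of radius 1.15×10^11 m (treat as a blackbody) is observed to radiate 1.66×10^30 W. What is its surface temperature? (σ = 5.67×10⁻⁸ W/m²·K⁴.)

T ≈ 3640 K

A = 4πr² = 4π × (1.15×10^11)² = 1.66×10^23 m².
From P = σAT⁴, T = (P / σA)^(1/4) = (1.66×10^30 / (5.67×10⁻⁸ × 1.66×10^23))^(1/4).
T = (1.76×10^14)^(1/4) = 3640 K.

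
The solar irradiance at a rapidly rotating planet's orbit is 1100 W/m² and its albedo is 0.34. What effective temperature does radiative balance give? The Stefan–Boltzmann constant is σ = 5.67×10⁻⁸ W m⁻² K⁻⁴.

Power absorbed = (1−a)S·πR²; power emitted = 4πR²σT⁴. Equating and cancelling πR²:
T = ((1−a)S / 4σ)^(1/4) = (726 / (4 × 5.67×10⁻⁸))^(1/4) = (3.20×10^9)^(1/4).
T = 238 K.

T ≈ 238 K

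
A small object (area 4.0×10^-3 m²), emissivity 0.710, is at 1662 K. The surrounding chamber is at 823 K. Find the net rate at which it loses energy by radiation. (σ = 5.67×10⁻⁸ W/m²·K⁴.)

Q = εσA(T⁴ − T_s⁴). T⁴ − T_s⁴ = (1662)⁴ − (823)⁴ = 7.63×10^12 − 4.59×10^11 = 7.17×10^12 K⁴.
Q = 0.710 × 5.67×10⁻⁸ × 4.00×10^-3 × 7.17×10^12 = 1150 W.

Q ≈ 1150 W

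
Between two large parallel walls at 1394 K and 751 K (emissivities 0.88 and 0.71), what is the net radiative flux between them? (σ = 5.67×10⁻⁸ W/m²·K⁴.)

q ≈ 1.27×10^5 W/m²

For two large parallel gray plates, q = σ(T₁⁴ − T₂⁴) / (1/ε₁ + 1/ε₂ − 1).
1/ε₁ + 1/ε₂ − 1 = 1/0.88 + 1/0.71 − 1 = 1.545.
T₁⁴ − T₂⁴ = 3.78×10^12 − 3.18×10^11 = 3.46×10^12 K⁴.
q = 5.67×10⁻⁸ × 3.46×10^12 / 1.545 = 1.27×10^5 W/m².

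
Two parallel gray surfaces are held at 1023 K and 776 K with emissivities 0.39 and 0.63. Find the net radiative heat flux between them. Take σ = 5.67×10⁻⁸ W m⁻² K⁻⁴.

q ≈ 13200 W/m²

For two large parallel gray plates, q = σ(T₁⁴ − T₂⁴) / (1/ε₁ + 1/ε₂ − 1).
1/ε₁ + 1/ε₂ − 1 = 1/0.39 + 1/0.63 − 1 = 3.151.
T₁⁴ − T₂⁴ = 1.10×10^12 − 3.63×10^11 = 7.33×10^11 K⁴.
q = 5.67×10⁻⁸ × 7.33×10^11 / 3.151 = 13200 W/m².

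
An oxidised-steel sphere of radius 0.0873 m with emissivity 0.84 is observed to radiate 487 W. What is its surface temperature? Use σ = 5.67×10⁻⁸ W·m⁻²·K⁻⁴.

A = 4πr² = 4π × (0.0873)² = 0.0958 m².
From P = εσAT⁴, T = (P / εσA)^(1/4) = (487 / (0.84 × 5.67×10⁻⁸ × 0.0958))^(1/4).
T = (1.07×10^11)^(1/4) = 572 K.

T ≈ 572 K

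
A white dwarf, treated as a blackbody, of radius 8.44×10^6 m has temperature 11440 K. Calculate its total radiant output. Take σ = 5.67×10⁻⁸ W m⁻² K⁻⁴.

A = 4πr² = 4π × (8.44×10^6)² = 8.95×10^14 m².
P = σAT⁴ = 5.67×10⁻⁸ × 8.95×10^14 × (11440)⁴ = 5.67×10⁻⁸ × 8.95×10^14 × 1.71×10^16.
P = 8.69×10^23 W.

P ≈ 8.69×10^23 W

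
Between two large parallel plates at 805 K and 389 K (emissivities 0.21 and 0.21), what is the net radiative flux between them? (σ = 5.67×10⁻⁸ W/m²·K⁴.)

For two large parallel gray plates, q = σ(T₁⁴ − T₂⁴) / (1/ε₁ + 1/ε₂ − 1).
1/ε₁ + 1/ε₂ − 1 = 1/0.21 + 1/0.21 − 1 = 8.524.
T₁⁴ − T₂⁴ = 4.20×10^11 − 2.29×10^10 = 3.97×10^11 K⁴.
q = 5.67×10⁻⁸ × 3.97×10^11 / 8.524 = 2640 W/m².

q ≈ 2640 W/m²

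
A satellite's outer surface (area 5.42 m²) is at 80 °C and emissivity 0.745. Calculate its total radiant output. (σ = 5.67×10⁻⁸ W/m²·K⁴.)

80 °C = 353 K.
P = εσAT⁴ = 0.745 × 5.67×10⁻⁸ × 5.42 × (353)⁴ = 0.745 × 5.67×10⁻⁸ × 5.42 × 1.55×10^10.
P = 3550 W.

P ≈ 3550 W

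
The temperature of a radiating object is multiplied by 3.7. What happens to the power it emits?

P ∝ T⁴, so the power scales as (3.7)⁴ = 187.

factor ≈ 187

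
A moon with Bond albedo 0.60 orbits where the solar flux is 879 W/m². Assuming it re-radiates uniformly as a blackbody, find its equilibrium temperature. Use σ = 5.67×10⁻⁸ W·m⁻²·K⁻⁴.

T ≈ 198 K

Power absorbed = (1−a)S·πR²; power emitted = 4πR²σT⁴. Equating and cancelling πR²:
T = ((1−a)S / 4σ)^(1/4) = (352 / (4 × 5.67×10⁻⁸))^(1/4) = (1.55×10^9)^(1/4).
T = 198 K.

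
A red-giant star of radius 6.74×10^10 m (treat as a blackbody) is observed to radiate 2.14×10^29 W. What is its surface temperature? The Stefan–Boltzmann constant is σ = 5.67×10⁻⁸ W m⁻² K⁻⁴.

T ≈ 2850 K

A = 4πr² = 4π × (6.74×10^10)² = 5.71×10^22 m².
From P = σAT⁴, T = (P / σA)^(1/4) = (2.14×10^29 / (5.67×10⁻⁸ × 5.71×10^22))^(1/4).
T = (6.61×10^13)^(1/4) = 2850 K.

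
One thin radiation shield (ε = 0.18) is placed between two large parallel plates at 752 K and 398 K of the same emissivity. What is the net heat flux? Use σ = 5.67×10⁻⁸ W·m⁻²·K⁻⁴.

q ≈ 826 W/m²

Each of the 2 gaps contributes resistance (2/ε − 1) = 2/0.18 − 1 = 10.11; total = 20.22.
q = σ(T₁⁴ − T₂⁴) / 20.22 = 5.67×10⁻⁸ × 2.95×10^11 / 20.22 = 826 W/m².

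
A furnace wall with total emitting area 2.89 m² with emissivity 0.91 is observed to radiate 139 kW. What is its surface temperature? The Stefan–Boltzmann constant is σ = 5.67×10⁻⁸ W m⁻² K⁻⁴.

T ≈ 983 K

From P = εσAT⁴, T = (P / εσA)^(1/4) = (1.39×10^5 / (0.91 × 5.67×10⁻⁸ × 2.89))^(1/4).
T = (9.32×10^11)^(1/4) = 983 K.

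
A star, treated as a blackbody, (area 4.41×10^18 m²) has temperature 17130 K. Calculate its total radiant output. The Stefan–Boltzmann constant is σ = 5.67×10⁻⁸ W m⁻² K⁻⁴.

P ≈ 2.15×10^28 W

P = σAT⁴ = 5.67×10⁻⁸ × 4.41×10^18 × (17130)⁴ = 5.67×10⁻⁸ × 4.41×10^18 × 8.61×10^16.
P = 2.15×10^28 W.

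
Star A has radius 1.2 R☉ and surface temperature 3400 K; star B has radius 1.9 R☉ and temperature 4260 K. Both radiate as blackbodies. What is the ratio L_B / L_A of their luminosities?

L = 4πR²σT⁴ ∝ R²T⁴, so L_B/L_A = (1.9/1.2)² × (4260/3400)⁴ = 2.51 × 2.46 = 6.18.

L_B/L_A ≈ 6.18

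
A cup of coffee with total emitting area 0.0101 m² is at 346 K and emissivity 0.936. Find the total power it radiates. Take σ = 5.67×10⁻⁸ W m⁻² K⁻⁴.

P ≈ 7.68 W

P = εσAT⁴ = 0.936 × 5.67×10⁻⁸ × 0.0101 × (346)⁴ = 0.936 × 5.67×10⁻⁸ × 0.0101 × 1.43×10^10.
P = 7.68 W.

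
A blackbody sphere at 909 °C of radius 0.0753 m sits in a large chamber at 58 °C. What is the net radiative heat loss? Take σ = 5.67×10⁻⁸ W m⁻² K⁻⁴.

A = 4πr² = 4π × (0.0753)² = 0.0713 m².
Convert: 909 °C = 1182 K; 58 °C = 331 K.
Q = σA(T⁴ − T_s⁴). T⁴ − T_s⁴ = (1182)⁴ − (331)⁴ = 1.95×10^12 − 1.20×10^10 = 1.94×10^12 K⁴.
Q = 5.67×10⁻⁸ × 0.0713 × 1.94×10^12 = 7840 W.

Q ≈ 7840 W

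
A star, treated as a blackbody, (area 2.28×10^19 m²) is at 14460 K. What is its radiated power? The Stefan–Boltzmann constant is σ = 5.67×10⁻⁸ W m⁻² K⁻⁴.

P = σAT⁴ = 5.67×10⁻⁸ × 2.28×10^19 × (14460)⁴ = 5.67×10⁻⁸ × 2.28×10^19 × 4.37×10^16.
P = 5.65×10^28 W.

P ≈ 5.65×10^28 W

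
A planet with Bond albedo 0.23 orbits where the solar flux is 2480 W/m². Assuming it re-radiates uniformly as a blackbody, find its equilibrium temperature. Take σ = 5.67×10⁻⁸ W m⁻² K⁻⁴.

T ≈ 303 K

Power absorbed = (1−a)S·πR²; power emitted = 4πR²σT⁴. Equating and cancelling πR²:
T = ((1−a)S / 4σ)^(1/4) = (1910 / (4 × 5.67×10⁻⁸))^(1/4) = (8.42×10^9)^(1/4).
T = 303 K.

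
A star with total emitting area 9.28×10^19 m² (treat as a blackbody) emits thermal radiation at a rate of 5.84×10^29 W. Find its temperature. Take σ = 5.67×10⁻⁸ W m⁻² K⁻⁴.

T ≈ 18300 K

From P = σAT⁴, T = (P / σA)^(1/4) = (5.84×10^29 / (5.67×10⁻⁸ × 9.28×10^19))^(1/4).
T = (1.11×10^17)^(1/4) = 18300 K.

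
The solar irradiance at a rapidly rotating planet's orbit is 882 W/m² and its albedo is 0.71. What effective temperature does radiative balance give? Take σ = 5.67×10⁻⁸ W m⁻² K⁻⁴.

T ≈ 183 K

Power absorbed = (1−a)S·πR²; power emitted = 4πR²σT⁴. Equating and cancelling πR²:
T = ((1−a)S / 4σ)^(1/4) = (256 / (4 × 5.67×10⁻⁸))^(1/4) = (1.13×10^9)^(1/4).
T = 183 K.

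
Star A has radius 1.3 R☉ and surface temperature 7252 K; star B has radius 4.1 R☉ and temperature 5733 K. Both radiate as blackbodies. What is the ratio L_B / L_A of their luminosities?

L = 4πR²σT⁴ ∝ R²T⁴, so L_B/L_A = (4.1/1.3)² × (5733/7252)⁴ = 9.95 × 0.391 = 3.88.

L_B/L_A ≈ 3.88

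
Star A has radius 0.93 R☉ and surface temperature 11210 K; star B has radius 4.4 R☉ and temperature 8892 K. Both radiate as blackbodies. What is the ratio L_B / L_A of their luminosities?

L_B/L_A ≈ 8.86

L = 4πR²σT⁴ ∝ R²T⁴, so L_B/L_A = (4.4/0.93)² × (8892/11210)⁴ = 22.4 × 0.396 = 8.86.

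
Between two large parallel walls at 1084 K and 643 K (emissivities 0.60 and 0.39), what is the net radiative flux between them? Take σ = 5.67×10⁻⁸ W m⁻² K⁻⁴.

For two large parallel gray plates, q = σ(T₁⁴ − T₂⁴) / (1/ε₁ + 1/ε₂ − 1).
1/ε₁ + 1/ε₂ − 1 = 1/0.60 + 1/0.39 − 1 = 3.231.
T₁⁴ − T₂⁴ = 1.38×10^12 − 1.71×10^11 = 1.21×10^12 K⁴.
q = 5.67×10⁻⁸ × 1.21×10^12 / 3.231 = 21200 W/m².

q ≈ 21200 W/m²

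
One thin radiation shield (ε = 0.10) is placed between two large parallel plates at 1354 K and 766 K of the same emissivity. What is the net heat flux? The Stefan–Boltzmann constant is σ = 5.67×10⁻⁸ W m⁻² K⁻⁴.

Each of the 2 gaps contributes resistance (2/ε − 1) = 2/0.10 − 1 = 19.00; total = 38.00.
q = σ(T₁⁴ − T₂⁴) / 38.00 = 5.67×10⁻⁸ × 3.02×10^12 / 38.00 = 4500 W/m².

q ≈ 4500 W/m²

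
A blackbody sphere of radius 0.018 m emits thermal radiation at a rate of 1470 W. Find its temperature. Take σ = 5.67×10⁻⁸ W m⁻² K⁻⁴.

A = 4πr² = 4π × (0.018)² = 4.07×10^-3 m².
From P = σAT⁴, T = (P / σA)^(1/4) = (1470 / (5.67×10⁻⁸ × 4.07×10^-3))^(1/4).
T = (6.37×10^12)^(1/4) = 1590 K.

T ≈ 1590 K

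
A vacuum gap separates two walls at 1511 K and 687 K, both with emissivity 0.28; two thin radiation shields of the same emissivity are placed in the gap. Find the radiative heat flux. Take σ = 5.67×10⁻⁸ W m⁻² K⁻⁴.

q ≈ 15400 W/m²

Each of the 3 gaps contributes resistance (2/ε − 1) = 2/0.28 − 1 = 6.143; total = 18.43.
q = σ(T₁⁴ − T₂⁴) / 18.43 = 5.67×10⁻⁸ × 4.99×10^12 / 18.43 = 15400 W/m².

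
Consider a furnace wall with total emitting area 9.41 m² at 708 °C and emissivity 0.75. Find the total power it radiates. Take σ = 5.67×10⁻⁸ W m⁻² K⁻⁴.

708 °C = 981 K.
P = εσAT⁴ = 0.75 × 5.67×10⁻⁸ × 9.41 × (981)⁴ = 0.75 × 5.67×10⁻⁸ × 9.41 × 9.26×10^11.
P = 3.71×10^5 W.

P ≈ 3.71×10^5 W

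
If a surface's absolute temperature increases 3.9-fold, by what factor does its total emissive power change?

P ∝ T⁴, so the power scales as (3.9)⁴ = 231.

factor ≈ 231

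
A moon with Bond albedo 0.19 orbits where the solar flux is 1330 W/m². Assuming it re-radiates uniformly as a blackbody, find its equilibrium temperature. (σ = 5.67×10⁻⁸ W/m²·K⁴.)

T ≈ 263 K

Power absorbed = (1−a)S·πR²; power emitted = 4πR²σT⁴. Equating and cancelling πR²:
T = ((1−a)S / 4σ)^(1/4) = (1080 / (4 × 5.67×10⁻⁸))^(1/4) = (4.75×10^9)^(1/4).
T = 263 K.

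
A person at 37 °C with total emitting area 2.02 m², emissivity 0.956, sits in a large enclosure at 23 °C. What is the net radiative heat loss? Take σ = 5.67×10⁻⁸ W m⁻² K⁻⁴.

Convert: 37 °C = 310 K; 23 °C = 296 K.
Q = εσA(T⁴ − T_s⁴). T⁴ − T_s⁴ = (310)⁴ − (296)⁴ = 9.24×10^9 − 7.68×10^9 = 1.56×10^9 K⁴.
Q = 0.956 × 5.67×10⁻⁸ × 2.02 × 1.56×10^9 = 171 W.

Q ≈ 171 W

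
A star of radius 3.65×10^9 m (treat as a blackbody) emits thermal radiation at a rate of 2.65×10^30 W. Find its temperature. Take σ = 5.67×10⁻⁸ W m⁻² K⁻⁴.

A = 4πr² = 4π × (3.65×10^9)² = 1.67×10^20 m².
From P = σAT⁴, T = (P / σA)^(1/4) = (2.65×10^30 / (5.67×10⁻⁸ × 1.67×10^20))^(1/4).
T = (2.79×10^17)^(1/4) = 23000 K.

T ≈ 23000 K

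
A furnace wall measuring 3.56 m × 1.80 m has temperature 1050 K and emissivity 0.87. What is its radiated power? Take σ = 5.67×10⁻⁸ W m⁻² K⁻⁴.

A = 3.56 × 1.80 = 6.41 m².
Stefan–Boltzmann: P = εσAT⁴ = 0.87 × 5.67×10⁻⁸ × 6.41 × (1050)⁴ = 0.87 × 5.67×10⁻⁸ × 6.41 × 1.22×10^12.
P = 3.84×10^5 W.

P ≈ 3.84×10^5 W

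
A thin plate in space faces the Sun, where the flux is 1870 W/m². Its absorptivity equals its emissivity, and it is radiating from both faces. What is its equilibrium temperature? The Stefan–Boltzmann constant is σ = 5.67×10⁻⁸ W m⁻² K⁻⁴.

Absorbed flux αS = emitted flux 2εσT⁴ per unit area; with α = ε this gives T = (S/2σ)^(1/4).
T = (1870 / (2 × 5.67×10⁻⁸))^(1/4) = (1.65×10^10)^(1/4).
T = 358 K.

T ≈ 358 K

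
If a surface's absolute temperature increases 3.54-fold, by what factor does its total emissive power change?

P ∝ T⁴, so the power scales as (3.54)⁴ = 157.

factor ≈ 157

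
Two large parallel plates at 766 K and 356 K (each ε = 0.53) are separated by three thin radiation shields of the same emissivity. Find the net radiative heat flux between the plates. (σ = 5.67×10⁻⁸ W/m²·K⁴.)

Each of the 4 gaps contributes resistance (2/ε − 1) = 2/0.53 − 1 = 2.774; total = 11.09.
q = σ(T₁⁴ − T₂⁴) / 11.09 = 5.67×10⁻⁸ × 3.28×10^11 / 11.09 = 1680 W/m².

q ≈ 1680 W/m²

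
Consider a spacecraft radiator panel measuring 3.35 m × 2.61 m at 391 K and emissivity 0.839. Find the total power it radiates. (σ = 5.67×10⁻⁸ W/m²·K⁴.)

A = 3.35 × 2.61 = 8.74 m².
P = εσAT⁴ = 0.839 × 5.67×10⁻⁸ × 8.74 × (391)⁴ = 0.839 × 5.67×10⁻⁸ × 8.74 × 2.34×10^10.
P = 9720 W.

P ≈ 9720 W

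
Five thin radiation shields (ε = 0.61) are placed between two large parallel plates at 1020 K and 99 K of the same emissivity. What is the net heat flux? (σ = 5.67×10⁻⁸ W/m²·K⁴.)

Each of the 6 gaps contributes resistance (2/ε − 1) = 2/0.61 − 1 = 2.279; total = 13.67.
q = σ(T₁⁴ − T₂⁴) / 13.67 = 5.67×10⁻⁸ × 1.08×10^12 / 13.67 = 4490 W/m².

q ≈ 4490 W/m²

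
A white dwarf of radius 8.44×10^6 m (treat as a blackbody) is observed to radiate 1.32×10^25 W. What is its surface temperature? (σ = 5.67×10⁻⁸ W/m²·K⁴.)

A = 4πr² = 4π × (8.44×10^6)² = 8.95×10^14 m².
From P = σAT⁴, T = (P / σA)^(1/4) = (1.32×10^25 / (5.67×10⁻⁸ × 8.95×10^14))^(1/4).
T = (2.60×10^17)^(1/4) = 22600 K.

T ≈ 22600 K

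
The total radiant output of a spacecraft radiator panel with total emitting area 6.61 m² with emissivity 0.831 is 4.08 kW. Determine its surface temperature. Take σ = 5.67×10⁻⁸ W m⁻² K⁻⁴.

From P = εσAT⁴, T = (P / εσA)^(1/4) = (4080 / (0.831 × 5.67×10⁻⁸ × 6.61))^(1/4).
T = (1.31×10^10)^(1/4) = 338 K.

T ≈ 338 K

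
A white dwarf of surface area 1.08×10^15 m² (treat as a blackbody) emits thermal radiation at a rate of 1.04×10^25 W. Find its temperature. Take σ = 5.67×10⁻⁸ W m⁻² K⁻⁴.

From P = σAT⁴, T = (P / σA)^(1/4) = (1.04×10^25 / (5.67×10⁻⁸ × 1.08×10^15))^(1/4).
T = (1.70×10^17)^(1/4) = 20300 K.

T ≈ 20300 K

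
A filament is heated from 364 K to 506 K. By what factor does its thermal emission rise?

ratio ≈ 3.73

P ∝ T⁴, so the ratio is (506/364)⁴ = (1.390)⁴ = 3.73.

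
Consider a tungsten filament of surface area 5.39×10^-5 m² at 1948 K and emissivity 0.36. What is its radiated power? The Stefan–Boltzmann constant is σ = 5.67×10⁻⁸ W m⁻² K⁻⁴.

P ≈ 15.8 W

Stefan–Boltzmann: P = εσAT⁴ = 0.36 × 5.67×10⁻⁸ × 5.39×10^-5 × (1948)⁴ = 0.36 × 5.67×10⁻⁸ × 5.39×10^-5 × 1.44×10^13.
P = 15.8 W.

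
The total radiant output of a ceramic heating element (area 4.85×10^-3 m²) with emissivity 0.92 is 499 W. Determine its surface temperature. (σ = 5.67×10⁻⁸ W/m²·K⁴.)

From P = εσAT⁴, T = (P / εσA)^(1/4) = (499 / (0.92 × 5.67×10⁻⁸ × 4.85×10^-3))^(1/4).
T = (1.97×10^12)^(1/4) = 1190 K.

T ≈ 1190 K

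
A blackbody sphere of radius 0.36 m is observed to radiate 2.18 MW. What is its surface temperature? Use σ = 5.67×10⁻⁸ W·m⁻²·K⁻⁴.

A = 4πr² = 4π × (0.36)² = 1.63 m².
From P = σAT⁴, T = (P / σA)^(1/4) = (2.18×10^6 / (5.67×10⁻⁸ × 1.63))^(1/4).
T = (2.36×10^13)^(1/4) = 2200 K.

T ≈ 2200 K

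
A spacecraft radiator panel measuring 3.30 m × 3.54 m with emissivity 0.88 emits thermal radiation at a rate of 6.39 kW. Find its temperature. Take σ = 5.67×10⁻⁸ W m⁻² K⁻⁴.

T ≈ 324 K

A = 3.30 × 3.54 = 11.7 m².
From P = εσAT⁴, T = (P / εσA)^(1/4) = (6390 / (0.88 × 5.67×10⁻⁸ × 11.7))^(1/4).
T = (1.10×10^10)^(1/4) = 324 K.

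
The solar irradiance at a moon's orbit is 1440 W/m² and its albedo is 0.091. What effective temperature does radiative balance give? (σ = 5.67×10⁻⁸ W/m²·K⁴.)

Power absorbed = (1−a)S·πR²; power emitted = 4πR²σT⁴. Equating and cancelling πR²:
T = ((1−a)S / 4σ)^(1/4) = (1310 / (4 × 5.67×10⁻⁸))^(1/4) = (5.77×10^9)^(1/4).
T = 276 K.

T ≈ 276 K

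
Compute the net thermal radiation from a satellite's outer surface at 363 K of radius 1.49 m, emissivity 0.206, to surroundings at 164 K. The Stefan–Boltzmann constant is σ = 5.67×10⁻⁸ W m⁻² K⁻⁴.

A = 4πr² = 4π × (1.49)² = 27.9 m².
Q = εσA(T⁴ − T_s⁴). T⁴ − T_s⁴ = (363)⁴ − (164)⁴ = 1.74×10^10 − 7.23×10^8 = 1.66×10^10 K⁴.
Q = 0.206 × 5.67×10⁻⁸ × 27.9 × 1.66×10^10 = 5420 W.

Q ≈ 5420 W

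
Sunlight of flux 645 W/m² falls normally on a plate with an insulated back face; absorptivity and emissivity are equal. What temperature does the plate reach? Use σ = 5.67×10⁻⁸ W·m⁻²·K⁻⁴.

T ≈ 327 K

Absorbed flux αS = emitted flux εσT⁴ (one radiating face); with α = ε, T = (S/σ)^(1/4).
T = (645 / 5.67×10⁻⁸)^(1/4) = (1.14×10^10)^(1/4).
T = 327 K.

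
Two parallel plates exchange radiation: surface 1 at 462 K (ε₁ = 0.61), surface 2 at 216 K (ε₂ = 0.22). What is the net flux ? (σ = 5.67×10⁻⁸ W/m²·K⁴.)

q ≈ 474 W/m²

For two large parallel gray plates, q = σ(T₁⁴ − T₂⁴) / (1/ε₁ + 1/ε₂ − 1).
1/ε₁ + 1/ε₂ − 1 = 1/0.61 + 1/0.22 − 1 = 5.185.
T₁⁴ − T₂⁴ = 4.56×10^10 − 2.18×10^9 = 4.34×10^10 K⁴.
q = 5.67×10⁻⁸ × 4.34×10^10 / 5.185 = 474 W/m².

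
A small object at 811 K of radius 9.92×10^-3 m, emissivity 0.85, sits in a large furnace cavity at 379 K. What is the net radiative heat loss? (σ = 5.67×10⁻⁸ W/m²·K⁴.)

Q ≈ 24.6 W

A = 4πr² = 4π × (9.92×10^-3)² = 1.24×10^-3 m².
Q = εσA(T⁴ − T_s⁴). T⁴ − T_s⁴ = (811)⁴ − (379)⁴ = 4.33×10^11 − 2.06×10^10 = 4.12×10^11 K⁴.
Q = 0.85 × 5.67×10⁻⁸ × 1.24×10^-3 × 4.12×10^11 = 24.6 W.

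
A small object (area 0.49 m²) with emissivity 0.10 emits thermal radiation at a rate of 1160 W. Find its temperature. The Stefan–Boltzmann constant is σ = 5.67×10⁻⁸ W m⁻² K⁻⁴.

From P = εσAT⁴, T = (P / εσA)^(1/4) = (1160 / (0.10 × 5.67×10⁻⁸ × 0.490))^(1/4).
T = (4.18×10^11)^(1/4) = 804 K.

T ≈ 804 K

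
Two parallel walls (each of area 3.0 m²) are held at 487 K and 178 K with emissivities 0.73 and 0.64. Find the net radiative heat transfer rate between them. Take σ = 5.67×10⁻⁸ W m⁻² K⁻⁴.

Q ≈ 4860 W

For two large parallel gray plates, q = σ(T₁⁴ − T₂⁴) / (1/ε₁ + 1/ε₂ − 1).
1/ε₁ + 1/ε₂ − 1 = 1/0.73 + 1/0.64 − 1 = 1.932.
T₁⁴ − T₂⁴ = 5.62×10^10 − 1.00×10^9 = 5.52×10^10 K⁴.
q = 5.67×10⁻⁸ × 5.52×10^10 / 1.932 = 1620 W/m².
Q = q·A = 1620 × 3.0 = 4860 W.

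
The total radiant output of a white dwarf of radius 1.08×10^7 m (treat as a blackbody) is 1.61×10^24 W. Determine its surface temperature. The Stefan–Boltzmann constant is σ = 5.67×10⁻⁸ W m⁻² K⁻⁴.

T ≈ 11800 K

A = 4πr² = 4π × (1.08×10^7)² = 1.47×10^15 m².
From P = σAT⁴, T = (P / σA)^(1/4) = (1.61×10^24 / (5.67×10⁻⁸ × 1.47×10^15))^(1/4).
T = (1.94×10^16)^(1/4) = 11800 K.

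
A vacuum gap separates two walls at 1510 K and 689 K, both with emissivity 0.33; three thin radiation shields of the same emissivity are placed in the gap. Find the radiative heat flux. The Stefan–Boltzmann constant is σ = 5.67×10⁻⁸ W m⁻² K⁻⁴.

Each of the 4 gaps contributes resistance (2/ε − 1) = 2/0.33 − 1 = 5.061; total = 20.24.
q = σ(T₁⁴ − T₂⁴) / 20.24 = 5.67×10⁻⁸ × 4.97×10^12 / 20.24 = 13900 W/m².

q ≈ 13900 W/m²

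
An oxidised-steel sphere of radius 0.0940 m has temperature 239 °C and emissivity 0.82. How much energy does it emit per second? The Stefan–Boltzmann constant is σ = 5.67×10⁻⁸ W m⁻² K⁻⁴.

A = 4πr² = 4π × (0.0940)² = 0.111 m².
239 °C = 512 K.
Stefan–Boltzmann: P = εσAT⁴ = 0.82 × 5.67×10⁻⁸ × 0.111 × (512)⁴ = 0.82 × 5.67×10⁻⁸ × 0.111 × 6.87×10^10.
P = 355 W.

P ≈ 355 W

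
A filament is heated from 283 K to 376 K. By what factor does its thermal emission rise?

ratio ≈ 3.12

P ∝ T⁴, so the ratio is (376/283)⁴ = (1.329)⁴ = 3.12.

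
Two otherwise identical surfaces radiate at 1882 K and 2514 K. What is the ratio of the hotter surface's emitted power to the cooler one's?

ratio ≈ 3.18

P ∝ T⁴, so the ratio is (2514/1882)⁴ = (1.336)⁴ = 3.18.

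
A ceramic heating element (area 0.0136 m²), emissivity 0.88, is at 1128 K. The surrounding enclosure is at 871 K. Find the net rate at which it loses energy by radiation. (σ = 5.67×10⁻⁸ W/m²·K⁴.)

Q = εσA(T⁴ − T_s⁴). T⁴ − T_s⁴ = (1128)⁴ − (871)⁴ = 1.62×10^12 − 5.76×10^11 = 1.04×10^12 K⁴.
Q = 0.88 × 5.67×10⁻⁸ × 0.0136 × 1.04×10^12 = 708 W.

Q ≈ 708 W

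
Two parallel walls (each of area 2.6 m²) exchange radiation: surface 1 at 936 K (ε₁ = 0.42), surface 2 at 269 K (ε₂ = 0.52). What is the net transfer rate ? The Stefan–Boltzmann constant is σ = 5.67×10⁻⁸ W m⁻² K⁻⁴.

For two large parallel gray plates, q = σ(T₁⁴ − T₂⁴) / (1/ε₁ + 1/ε₂ − 1).
1/ε₁ + 1/ε₂ − 1 = 1/0.42 + 1/0.52 − 1 = 3.304.
T₁⁴ − T₂⁴ = 7.68×10^11 − 5.24×10^9 = 7.62×10^11 K⁴.
q = 5.67×10⁻⁸ × 7.62×10^11 / 3.304 = 13100 W/m².
Q = q·A = 13100 × 2.6 = 34000 W.

Q ≈ 34000 W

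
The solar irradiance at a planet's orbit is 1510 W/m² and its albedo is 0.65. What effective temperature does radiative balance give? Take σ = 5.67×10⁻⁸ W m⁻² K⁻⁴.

Power absorbed = (1−a)S·πR²; power emitted = 4πR²σT⁴. Equating and cancelling πR²:
T = ((1−a)S / 4σ)^(1/4) = (528 / (4 × 5.67×10⁻⁸))^(1/4) = (2.33×10^9)^(1/4).
T = 220 K.

T ≈ 220 K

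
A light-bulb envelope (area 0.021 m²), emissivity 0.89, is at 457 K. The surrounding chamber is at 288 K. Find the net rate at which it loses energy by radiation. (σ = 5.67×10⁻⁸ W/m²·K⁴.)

Q = εσA(T⁴ − T_s⁴). T⁴ − T_s⁴ = (457)⁴ − (288)⁴ = 4.36×10^10 − 6.88×10^9 = 3.67×10^10 K⁴.
Q = 0.89 × 5.67×10⁻⁸ × 0.0210 × 3.67×10^10 = 38.9 W.

Q ≈ 38.9 W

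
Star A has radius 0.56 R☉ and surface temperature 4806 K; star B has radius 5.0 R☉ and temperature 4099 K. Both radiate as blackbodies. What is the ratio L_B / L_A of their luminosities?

L = 4πR²σT⁴ ∝ R²T⁴, so L_B/L_A = (5.0/0.56)² × (4099/4806)⁴ = 79.7 × 0.529 = 42.2.

L_B/L_A ≈ 42.2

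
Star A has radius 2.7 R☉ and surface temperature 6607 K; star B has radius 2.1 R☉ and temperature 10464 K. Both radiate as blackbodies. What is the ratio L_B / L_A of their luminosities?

L = 4πR²σT⁴ ∝ R²T⁴, so L_B/L_A = (2.1/2.7)² × (10464/6607)⁴ = 0.605 × 6.29 = 3.81.

L_B/L_A ≈ 3.81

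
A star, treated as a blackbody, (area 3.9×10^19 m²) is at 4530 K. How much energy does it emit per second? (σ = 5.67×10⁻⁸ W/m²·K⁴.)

P = σAT⁴ = 5.67×10⁻⁸ × 3.90×10^19 × (4530)⁴ = 5.67×10⁻⁸ × 3.90×10^19 × 4.21×10^14.
P = 9.31×10^26 W.

P ≈ 9.31×10^26 W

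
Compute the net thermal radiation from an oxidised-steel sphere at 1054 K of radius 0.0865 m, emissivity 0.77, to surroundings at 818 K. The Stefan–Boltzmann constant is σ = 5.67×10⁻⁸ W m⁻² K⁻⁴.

Q ≈ 3230 W

A = 4πr² = 4π × (0.0865)² = 0.0940 m².
Q = εσA(T⁴ − T_s⁴). T⁴ − T_s⁴ = (1054)⁴ − (818)⁴ = 1.23×10^12 − 4.48×10^11 = 7.86×10^11 K⁴.
Q = 0.77 × 5.67×10⁻⁸ × 0.0940 × 7.86×10^11 = 3230 W.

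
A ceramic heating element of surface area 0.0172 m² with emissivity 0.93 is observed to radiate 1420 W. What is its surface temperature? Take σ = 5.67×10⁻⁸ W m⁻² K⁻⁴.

T ≈ 1120 K

From P = εσAT⁴, T = (P / εσA)^(1/4) = (1420 / (0.93 × 5.67×10⁻⁸ × 0.0172))^(1/4).
T = (1.57×10^12)^(1/4) = 1120 K.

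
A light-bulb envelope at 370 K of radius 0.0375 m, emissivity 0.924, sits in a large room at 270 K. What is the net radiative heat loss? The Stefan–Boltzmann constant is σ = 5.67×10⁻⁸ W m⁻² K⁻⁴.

Q ≈ 12.4 W

A = 4πr² = 4π × (0.0375)² = 0.0177 m².
Q = εσA(T⁴ − T_s⁴). T⁴ − T_s⁴ = (370)⁴ − (270)⁴ = 1.87×10^10 − 5.31×10^9 = 1.34×10^10 K⁴.
Q = 0.924 × 5.67×10⁻⁸ × 0.0177 × 1.34×10^10 = 12.4 W.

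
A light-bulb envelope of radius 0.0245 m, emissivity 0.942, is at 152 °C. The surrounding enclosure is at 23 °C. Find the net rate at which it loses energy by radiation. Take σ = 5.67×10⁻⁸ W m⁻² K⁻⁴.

Q ≈ 10.1 W

A = 4πr² = 4π × (0.0245)² = 7.54×10^-3 m².
Convert: 152 °C = 425 K; 23 °C = 296 K.
Q = εσA(T⁴ − T_s⁴). T⁴ − T_s⁴ = (425)⁴ − (296)⁴ = 3.26×10^10 − 7.68×10^9 = 2.49×10^10 K⁴.
Q = 0.942 × 5.67×10⁻⁸ × 7.54×10^-3 × 2.49×10^10 = 10.1 W.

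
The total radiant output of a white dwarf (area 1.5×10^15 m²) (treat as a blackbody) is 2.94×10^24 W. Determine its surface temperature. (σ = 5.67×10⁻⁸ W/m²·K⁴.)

T ≈ 13600 K

From P = σAT⁴, T = (P / σA)^(1/4) = (2.94×10^24 / (5.67×10⁻⁸ × 1.50×10^15))^(1/4).
T = (3.46×10^16)^(1/4) = 13600 K.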